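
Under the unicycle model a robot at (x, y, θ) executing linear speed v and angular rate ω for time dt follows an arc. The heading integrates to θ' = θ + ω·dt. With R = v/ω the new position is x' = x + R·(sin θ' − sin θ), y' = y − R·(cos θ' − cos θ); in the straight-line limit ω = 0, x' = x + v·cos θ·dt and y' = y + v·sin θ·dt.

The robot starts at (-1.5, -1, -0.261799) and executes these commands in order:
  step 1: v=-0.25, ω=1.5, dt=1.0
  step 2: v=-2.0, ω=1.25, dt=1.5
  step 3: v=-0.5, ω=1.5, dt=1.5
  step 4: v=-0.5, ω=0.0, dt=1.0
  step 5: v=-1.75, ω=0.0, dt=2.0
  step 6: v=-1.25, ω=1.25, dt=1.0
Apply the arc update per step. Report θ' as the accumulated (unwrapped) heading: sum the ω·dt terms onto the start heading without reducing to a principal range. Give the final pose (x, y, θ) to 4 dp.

step 1: θ'=1.2382 (R=-0.1667) → pose (-1.7007, -1.1066, 1.2382)
step 2: θ'=3.1132 (R=-1.6000) → pose (-0.2338, -3.2283, 3.1132)
step 3: θ'=5.3632 (R=-0.3333) → pose (0.0409, -2.6932, 5.3632)
step 4: θ'=5.3632 (straight) → pose (-0.2620, -2.2954, 5.3632)
step 5: θ'=5.3632 (straight) → pose (-2.3824, 0.4892, 5.3632)
step 6: θ'=6.6132 (R=-1.0000) → pose (-3.5021, 0.8294, 6.6132)

(-3.5021, 0.8294, 6.6132)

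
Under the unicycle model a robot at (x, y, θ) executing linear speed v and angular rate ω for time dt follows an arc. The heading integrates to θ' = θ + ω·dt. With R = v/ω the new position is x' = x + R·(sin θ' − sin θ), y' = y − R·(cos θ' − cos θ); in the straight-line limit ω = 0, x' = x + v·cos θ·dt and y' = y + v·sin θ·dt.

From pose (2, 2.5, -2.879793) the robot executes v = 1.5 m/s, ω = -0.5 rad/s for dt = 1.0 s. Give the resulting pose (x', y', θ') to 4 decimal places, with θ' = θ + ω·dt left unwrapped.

θ' = -2.8798 + -0.5·1.0 = -3.3798
R = v/ω = 1.5/-0.5 = -3.0000
x' = 2 + -3.0000·(sin -3.3798 − sin -2.8798) = 0.5157
y' = 2.5 − -3.0000·(cos -3.3798 − cos -2.8798) = 2.4825

(0.5157, 2.4825, -3.3798)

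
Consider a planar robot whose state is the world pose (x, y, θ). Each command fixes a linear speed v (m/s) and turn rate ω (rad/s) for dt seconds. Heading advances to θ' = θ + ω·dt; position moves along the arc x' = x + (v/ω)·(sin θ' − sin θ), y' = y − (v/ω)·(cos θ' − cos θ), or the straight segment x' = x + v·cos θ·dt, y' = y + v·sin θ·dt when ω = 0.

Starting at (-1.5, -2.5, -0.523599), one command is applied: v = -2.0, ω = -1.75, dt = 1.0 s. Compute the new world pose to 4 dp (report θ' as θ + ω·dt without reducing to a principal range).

(-1.8006, -0.7716, -2.2736)

θ' = -0.5236 + -1.75·1.0 = -2.2736
R = v/ω = -2.0/-1.75 = 1.1429
x' = -1.5 + 1.1429·(sin -2.2736 − sin -0.5236) = -1.8006
y' = -2.5 − 1.1429·(cos -2.2736 − cos -0.5236) = -0.7716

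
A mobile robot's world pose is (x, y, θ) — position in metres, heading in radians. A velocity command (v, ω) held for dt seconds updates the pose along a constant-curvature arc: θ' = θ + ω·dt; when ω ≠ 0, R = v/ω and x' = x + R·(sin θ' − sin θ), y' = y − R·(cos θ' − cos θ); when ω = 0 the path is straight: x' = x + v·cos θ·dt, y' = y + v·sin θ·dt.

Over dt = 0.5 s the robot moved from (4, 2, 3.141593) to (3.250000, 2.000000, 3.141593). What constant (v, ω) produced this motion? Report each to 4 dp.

Δθ = 3.141593 − 3.141593 = 0.000000
ω = Δθ/dt = 0.000000/0.5 = 0.0000
ω = 0 → v = (Δx·cos θ + Δy·sin θ)/dt = 1.5000

v = 1.5000, ω = 0.0000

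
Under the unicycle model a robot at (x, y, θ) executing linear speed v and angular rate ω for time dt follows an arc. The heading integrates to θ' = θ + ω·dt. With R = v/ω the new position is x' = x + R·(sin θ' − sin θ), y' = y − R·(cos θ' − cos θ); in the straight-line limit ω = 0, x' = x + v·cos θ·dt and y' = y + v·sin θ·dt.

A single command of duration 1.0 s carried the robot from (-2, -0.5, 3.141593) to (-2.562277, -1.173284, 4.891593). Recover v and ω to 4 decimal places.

v = 1.0000, ω = 1.7500

Δθ = 4.891593 − 3.141593 = 1.750000
ω = Δθ/dt = 1.750000/1.0 = 1.7500
R = −Δy/(cos θ' − cos θ) = 0.5714
v = R·ω = 0.5714·1.7500 = 1.0000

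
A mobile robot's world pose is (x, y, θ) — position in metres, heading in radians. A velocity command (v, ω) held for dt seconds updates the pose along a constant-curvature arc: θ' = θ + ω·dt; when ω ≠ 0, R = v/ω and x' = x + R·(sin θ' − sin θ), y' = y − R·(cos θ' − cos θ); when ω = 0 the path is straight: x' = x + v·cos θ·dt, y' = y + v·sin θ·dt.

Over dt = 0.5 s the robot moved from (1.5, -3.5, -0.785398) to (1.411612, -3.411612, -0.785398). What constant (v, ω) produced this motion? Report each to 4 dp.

Δθ = -0.785398 − -0.785398 = 0.000000
ω = Δθ/dt = 0.000000/0.5 = 0.0000
ω = 0 → v = (Δx·cos θ + Δy·sin θ)/dt = -0.2500

v = -0.2500, ω = 0.0000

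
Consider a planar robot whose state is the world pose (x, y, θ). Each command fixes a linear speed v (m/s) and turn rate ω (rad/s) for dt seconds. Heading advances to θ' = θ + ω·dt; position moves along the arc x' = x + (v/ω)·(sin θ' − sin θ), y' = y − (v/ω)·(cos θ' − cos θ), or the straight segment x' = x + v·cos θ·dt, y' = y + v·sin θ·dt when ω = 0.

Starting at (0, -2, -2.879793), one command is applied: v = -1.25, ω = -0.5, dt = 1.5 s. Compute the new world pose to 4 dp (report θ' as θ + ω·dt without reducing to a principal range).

θ' = -2.8798 + -0.5·1.5 = -3.6298
R = v/ω = -1.25/-0.5 = 2.5000
x' = 0 + 2.5000·(sin -3.6298 − sin -2.8798) = 1.8196
y' = -2 − 2.5000·(cos -3.6298 − cos -2.8798) = -2.2069

(1.8196, -2.2069, -3.6298)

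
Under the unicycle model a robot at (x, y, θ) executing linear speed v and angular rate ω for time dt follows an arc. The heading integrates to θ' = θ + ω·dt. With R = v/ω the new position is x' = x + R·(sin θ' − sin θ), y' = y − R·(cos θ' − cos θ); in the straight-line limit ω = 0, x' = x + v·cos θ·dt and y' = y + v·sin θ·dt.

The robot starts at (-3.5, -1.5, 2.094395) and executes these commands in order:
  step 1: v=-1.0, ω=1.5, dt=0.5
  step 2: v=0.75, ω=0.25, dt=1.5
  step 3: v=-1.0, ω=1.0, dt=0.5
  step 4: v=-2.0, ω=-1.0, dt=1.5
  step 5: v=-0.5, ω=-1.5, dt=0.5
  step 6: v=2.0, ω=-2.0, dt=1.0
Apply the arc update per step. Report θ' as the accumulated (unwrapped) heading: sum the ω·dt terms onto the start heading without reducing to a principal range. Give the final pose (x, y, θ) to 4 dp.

(0.4920, -1.4634, -0.5306)

step 1: θ'=2.8444 (R=-0.6667) → pose (-3.1179, -1.8041, 2.8444)
step 2: θ'=3.2194 (R=3.0000) → pose (-4.2296, -1.6817, 3.2194)
step 3: θ'=3.7194 (R=-1.0000) → pose (-3.7611, -1.5224, 3.7194)
step 4: θ'=2.2194 (R=2.0000) → pose (-1.0749, -1.9895, 2.2194)
step 5: θ'=1.4694 (R=0.3333) → pose (-1.0089, -2.2246, 1.4694)
step 6: θ'=-0.5306 (R=-1.0000) → pose (0.4920, -1.4634, -0.5306)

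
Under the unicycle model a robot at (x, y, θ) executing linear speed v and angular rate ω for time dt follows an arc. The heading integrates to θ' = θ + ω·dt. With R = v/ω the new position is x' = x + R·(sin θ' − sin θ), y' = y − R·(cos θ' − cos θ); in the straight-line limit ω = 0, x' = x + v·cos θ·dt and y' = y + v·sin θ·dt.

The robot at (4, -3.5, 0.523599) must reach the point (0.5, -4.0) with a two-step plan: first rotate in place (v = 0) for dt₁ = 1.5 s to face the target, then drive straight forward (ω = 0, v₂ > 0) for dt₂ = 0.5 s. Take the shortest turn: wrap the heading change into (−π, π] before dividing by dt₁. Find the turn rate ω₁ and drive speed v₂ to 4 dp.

heading to target = atan2(-4−-3.5, 0.5−4) = -2.9997
Δθ = wrap(-2.9997 − 0.5236) = 2.7599; ω₁ = Δθ/dt₁ = 1.8399
distance = √((0.5−4)² + (-4−-3.5)²) = 3.5355; v₂ = distance/dt₂ = 7.0711

ω₁ = 1.8399, v₂ = 7.0711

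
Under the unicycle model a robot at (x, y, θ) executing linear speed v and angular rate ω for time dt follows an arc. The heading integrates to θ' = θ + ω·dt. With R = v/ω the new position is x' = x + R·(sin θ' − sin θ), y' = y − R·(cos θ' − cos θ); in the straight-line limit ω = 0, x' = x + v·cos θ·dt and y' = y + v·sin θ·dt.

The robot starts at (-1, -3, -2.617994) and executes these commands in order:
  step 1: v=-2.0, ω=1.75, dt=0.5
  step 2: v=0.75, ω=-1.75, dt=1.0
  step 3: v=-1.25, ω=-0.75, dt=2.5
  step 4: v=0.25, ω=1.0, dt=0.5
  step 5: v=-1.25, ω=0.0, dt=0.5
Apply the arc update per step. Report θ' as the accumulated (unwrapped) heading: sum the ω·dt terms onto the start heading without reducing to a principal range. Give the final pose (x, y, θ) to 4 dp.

step 1: θ'=-1.7430 (R=-1.1429) → pose (-0.4455, -2.2061, -1.7430)
step 2: θ'=-3.4930 (R=-0.4286) → pose (-1.0152, -2.5350, -3.4930)
step 3: θ'=-5.3680 (R=1.6667) → pose (-0.2678, -5.1159, -5.3680)
step 4: θ'=-4.8680 (R=0.2500) → pose (-0.2190, -5.0022, -4.8680)
step 5: θ'=-4.8680 (straight) → pose (-0.3158, -5.6197, -4.8680)

(-0.3158, -5.6197, -4.8680)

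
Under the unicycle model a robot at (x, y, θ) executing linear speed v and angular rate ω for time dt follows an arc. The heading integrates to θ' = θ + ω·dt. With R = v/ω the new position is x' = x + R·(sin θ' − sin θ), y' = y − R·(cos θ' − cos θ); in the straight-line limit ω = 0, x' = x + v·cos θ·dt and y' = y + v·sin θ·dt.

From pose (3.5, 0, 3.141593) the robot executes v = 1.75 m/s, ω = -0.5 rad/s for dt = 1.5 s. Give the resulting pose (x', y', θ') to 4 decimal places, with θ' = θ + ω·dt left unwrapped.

(1.1143, 0.9391, 2.3916)

θ' = 3.1416 + -0.5·1.5 = 2.3916
R = v/ω = 1.75/-0.5 = -3.5000
x' = 3.5 + -3.5000·(sin 2.3916 − sin 3.1416) = 1.1143
y' = 0 − -3.5000·(cos 2.3916 − cos 3.1416) = 0.9391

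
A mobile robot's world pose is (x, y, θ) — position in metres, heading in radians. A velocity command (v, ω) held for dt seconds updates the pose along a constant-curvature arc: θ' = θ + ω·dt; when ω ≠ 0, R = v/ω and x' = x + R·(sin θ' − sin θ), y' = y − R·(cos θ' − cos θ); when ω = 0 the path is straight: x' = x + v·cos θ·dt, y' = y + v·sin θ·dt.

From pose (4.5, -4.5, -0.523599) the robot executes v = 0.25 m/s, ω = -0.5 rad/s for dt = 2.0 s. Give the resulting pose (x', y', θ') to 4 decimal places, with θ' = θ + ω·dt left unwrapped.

(4.7494, -4.9094, -1.5236)

θ' = -0.5236 + -0.5·2.0 = -1.5236
R = v/ω = 0.25/-0.5 = -0.5000
x' = 4.5 + -0.5000·(sin -1.5236 − sin -0.5236) = 4.7494
y' = -4.5 − -0.5000·(cos -1.5236 − cos -0.5236) = -4.9094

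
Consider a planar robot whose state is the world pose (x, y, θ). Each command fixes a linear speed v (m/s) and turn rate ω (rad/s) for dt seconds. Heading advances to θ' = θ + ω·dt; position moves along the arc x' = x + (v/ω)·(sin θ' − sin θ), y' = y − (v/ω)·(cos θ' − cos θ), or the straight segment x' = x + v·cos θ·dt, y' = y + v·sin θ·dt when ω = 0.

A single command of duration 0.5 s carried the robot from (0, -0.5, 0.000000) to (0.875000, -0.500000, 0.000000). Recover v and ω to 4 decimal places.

Δθ = 0.000000 − 0.000000 = 0.000000
ω = Δθ/dt = 0.000000/0.5 = 0.0000
ω = 0 → v = (Δx·cos θ + Δy·sin θ)/dt = 1.7500

v = 1.7500, ω = 0.0000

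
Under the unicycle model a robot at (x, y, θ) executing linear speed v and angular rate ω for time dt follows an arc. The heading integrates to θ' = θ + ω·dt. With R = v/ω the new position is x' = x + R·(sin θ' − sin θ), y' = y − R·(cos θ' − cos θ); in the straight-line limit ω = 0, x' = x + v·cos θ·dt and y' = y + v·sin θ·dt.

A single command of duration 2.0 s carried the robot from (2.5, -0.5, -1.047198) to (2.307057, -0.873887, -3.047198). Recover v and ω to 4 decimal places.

v = 0.2500, ω = -1.0000

Δθ = -3.047198 − -1.047198 = -2.000000
ω = Δθ/dt = -2.000000/2.0 = -1.0000
R = −Δy/(cos θ' − cos θ) = -0.2500
v = R·ω = -0.2500·-1.0000 = 0.2500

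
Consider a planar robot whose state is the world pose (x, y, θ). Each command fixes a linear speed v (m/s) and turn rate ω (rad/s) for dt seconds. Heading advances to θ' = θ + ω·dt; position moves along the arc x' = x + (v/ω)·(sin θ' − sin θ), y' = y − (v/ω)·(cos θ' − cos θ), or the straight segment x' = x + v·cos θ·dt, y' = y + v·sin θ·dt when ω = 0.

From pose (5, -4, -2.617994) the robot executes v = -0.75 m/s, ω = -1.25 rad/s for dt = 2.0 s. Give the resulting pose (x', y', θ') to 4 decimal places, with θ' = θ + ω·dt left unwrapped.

θ' = -2.6180 + -1.25·2.0 = -5.1180
R = v/ω = -0.75/-1.25 = 0.6000
x' = 5 + 0.6000·(sin -5.1180 − sin -2.6180) = 5.8513
y' = -4 − 0.6000·(cos -5.1180 − cos -2.6180) = -4.7564

(5.8513, -4.7564, -5.1180)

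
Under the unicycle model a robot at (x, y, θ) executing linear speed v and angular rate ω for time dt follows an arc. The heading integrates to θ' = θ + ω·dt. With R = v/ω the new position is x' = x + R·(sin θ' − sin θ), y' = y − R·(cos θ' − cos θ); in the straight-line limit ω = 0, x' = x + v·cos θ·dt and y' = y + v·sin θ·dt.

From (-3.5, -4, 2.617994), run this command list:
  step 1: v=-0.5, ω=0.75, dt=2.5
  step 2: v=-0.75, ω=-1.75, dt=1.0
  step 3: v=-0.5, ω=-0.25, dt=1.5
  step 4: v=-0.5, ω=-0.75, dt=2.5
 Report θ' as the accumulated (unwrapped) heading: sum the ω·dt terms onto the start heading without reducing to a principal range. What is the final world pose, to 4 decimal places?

(-1.4605, -4.7427, 0.4930)

step 1: θ'=4.4930 (R=-0.6667) → pose (-2.5160, -3.5677, 4.4930)
step 2: θ'=2.7430 (R=0.4286) → pose (-1.9313, -3.2660, 2.7430)
step 3: θ'=2.3680 (R=2.0000) → pose (-1.3102, -3.6785, 2.3680)
step 4: θ'=0.4930 (R=0.6667) → pose (-1.4605, -4.7427, 0.4930)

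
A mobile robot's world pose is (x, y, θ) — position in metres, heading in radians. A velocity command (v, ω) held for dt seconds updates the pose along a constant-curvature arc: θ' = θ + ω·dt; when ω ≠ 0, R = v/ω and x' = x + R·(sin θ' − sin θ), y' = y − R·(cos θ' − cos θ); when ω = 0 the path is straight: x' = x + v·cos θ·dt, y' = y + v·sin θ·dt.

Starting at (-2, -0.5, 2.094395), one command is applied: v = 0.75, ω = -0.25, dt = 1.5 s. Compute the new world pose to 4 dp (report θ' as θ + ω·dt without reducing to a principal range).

θ' = 2.0944 + -0.25·1.5 = 1.7194
R = v/ω = 0.75/-0.25 = -3.0000
x' = -2 + -3.0000·(sin 1.7194 − sin 2.0944) = -2.3689
y' = -0.5 − -3.0000·(cos 1.7194 − cos 2.0944) = 0.5558

(-2.3689, 0.5558, 1.7194)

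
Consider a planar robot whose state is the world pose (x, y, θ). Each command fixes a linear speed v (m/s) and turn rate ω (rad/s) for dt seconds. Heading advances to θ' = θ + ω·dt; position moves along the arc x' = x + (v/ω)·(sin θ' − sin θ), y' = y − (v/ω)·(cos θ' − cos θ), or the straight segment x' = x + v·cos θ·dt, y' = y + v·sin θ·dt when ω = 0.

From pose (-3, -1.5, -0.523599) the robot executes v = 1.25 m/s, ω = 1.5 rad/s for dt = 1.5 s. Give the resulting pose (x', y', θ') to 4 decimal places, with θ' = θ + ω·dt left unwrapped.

(-1.7601, -0.6492, 1.7264)

θ' = -0.5236 + 1.5·1.5 = 1.7264
R = v/ω = 1.25/1.5 = 0.8333
x' = -3 + 0.8333·(sin 1.7264 − sin -0.5236) = -1.7601
y' = -1.5 − 0.8333·(cos 1.7264 − cos -0.5236) = -0.6492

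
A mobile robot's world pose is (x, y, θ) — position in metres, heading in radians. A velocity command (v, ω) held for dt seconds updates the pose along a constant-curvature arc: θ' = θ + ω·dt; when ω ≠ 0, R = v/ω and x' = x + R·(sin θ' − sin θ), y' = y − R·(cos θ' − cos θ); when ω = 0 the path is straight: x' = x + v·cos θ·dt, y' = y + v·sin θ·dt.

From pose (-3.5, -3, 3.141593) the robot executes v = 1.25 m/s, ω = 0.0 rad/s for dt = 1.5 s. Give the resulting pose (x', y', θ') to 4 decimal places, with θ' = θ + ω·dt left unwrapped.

(-5.3750, -3.0000, 3.1416)

θ' = 3.1416 + 0.0·1.5 = 3.1416
ω = 0 → straight: x' = -3.5 + 1.25·cos(3.1416)·1.5 = -5.3750
y' = -3 + 1.25·sin(3.1416)·1.5 = -3.0000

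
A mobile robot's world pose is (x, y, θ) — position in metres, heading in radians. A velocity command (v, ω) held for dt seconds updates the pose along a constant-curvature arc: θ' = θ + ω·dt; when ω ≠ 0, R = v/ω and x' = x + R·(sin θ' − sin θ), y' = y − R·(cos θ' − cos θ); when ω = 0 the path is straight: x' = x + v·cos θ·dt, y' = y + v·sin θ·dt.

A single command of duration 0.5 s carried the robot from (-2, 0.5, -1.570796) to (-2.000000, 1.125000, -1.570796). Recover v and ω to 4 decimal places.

v = -1.2500, ω = 0.0000

Δθ = -1.570796 − -1.570796 = 0.000000
ω = Δθ/dt = 0.000000/0.5 = 0.0000
ω = 0 → v = (Δx·cos θ + Δy·sin θ)/dt = -1.2500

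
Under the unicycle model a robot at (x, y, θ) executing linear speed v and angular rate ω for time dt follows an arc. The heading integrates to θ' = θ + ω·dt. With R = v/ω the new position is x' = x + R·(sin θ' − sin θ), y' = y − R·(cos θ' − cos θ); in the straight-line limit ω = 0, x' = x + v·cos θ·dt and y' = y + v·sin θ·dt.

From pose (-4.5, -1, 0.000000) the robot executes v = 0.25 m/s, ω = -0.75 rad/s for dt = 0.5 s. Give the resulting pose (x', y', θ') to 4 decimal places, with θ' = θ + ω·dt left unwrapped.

(-4.3779, -1.0232, -0.3750)

θ' = 0.0000 + -0.75·0.5 = -0.3750
R = v/ω = 0.25/-0.75 = -0.3333
x' = -4.5 + -0.3333·(sin -0.3750 − sin 0.0000) = -4.3779
y' = -1 − -0.3333·(cos -0.3750 − cos 0.0000) = -1.0232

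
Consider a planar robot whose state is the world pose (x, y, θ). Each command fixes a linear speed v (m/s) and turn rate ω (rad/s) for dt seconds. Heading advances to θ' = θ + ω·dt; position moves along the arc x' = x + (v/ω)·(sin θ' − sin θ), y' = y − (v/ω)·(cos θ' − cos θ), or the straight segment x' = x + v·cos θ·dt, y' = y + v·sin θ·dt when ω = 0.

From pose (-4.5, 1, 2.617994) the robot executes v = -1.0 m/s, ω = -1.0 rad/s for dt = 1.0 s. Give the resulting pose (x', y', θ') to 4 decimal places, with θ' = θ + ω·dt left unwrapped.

(-4.0011, 0.1812, 1.6180)

θ' = 2.6180 + -1.0·1.0 = 1.6180
R = v/ω = -1.0/-1.0 = 1.0000
x' = -4.5 + 1.0000·(sin 1.6180 − sin 2.6180) = -4.0011
y' = 1 − 1.0000·(cos 1.6180 − cos 2.6180) = 0.1812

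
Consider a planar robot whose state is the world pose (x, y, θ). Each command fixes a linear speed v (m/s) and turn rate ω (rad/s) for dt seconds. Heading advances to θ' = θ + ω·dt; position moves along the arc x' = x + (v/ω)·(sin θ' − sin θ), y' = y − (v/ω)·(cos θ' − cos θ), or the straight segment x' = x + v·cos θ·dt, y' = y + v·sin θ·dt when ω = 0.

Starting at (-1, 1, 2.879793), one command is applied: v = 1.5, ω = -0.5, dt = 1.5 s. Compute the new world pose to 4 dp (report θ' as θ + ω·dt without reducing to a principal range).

θ' = 2.8798 + -0.5·1.5 = 2.1298
R = v/ω = 1.5/-0.5 = -3.0000
x' = -1 + -3.0000·(sin 2.1298 − sin 2.8798) = -2.7669
y' = 1 − -3.0000·(cos 2.1298 − cos 2.8798) = 2.3068

(-2.7669, 2.3068, 2.1298)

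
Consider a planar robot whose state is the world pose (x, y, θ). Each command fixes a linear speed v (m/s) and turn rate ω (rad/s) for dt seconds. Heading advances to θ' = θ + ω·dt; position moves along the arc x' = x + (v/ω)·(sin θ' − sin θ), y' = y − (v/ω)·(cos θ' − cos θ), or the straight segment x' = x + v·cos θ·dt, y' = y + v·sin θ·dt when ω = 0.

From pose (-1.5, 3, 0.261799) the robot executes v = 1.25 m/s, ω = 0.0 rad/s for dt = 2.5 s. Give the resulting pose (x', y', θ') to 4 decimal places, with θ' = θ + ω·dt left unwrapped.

θ' = 0.2618 + 0.0·2.5 = 0.2618
ω = 0 → straight: x' = -1.5 + 1.25·cos(0.2618)·2.5 = 1.5185
y' = 3 + 1.25·sin(0.2618)·2.5 = 3.8088

(1.5185, 3.8088, 0.2618)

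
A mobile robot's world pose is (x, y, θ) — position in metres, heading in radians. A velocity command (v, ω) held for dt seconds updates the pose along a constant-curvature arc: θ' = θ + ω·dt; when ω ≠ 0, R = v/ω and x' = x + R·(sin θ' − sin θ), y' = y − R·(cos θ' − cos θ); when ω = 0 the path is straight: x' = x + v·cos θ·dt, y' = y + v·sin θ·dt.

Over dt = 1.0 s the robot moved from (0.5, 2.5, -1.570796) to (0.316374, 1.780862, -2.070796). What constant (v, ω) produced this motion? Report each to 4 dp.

v = 0.7500, ω = -0.5000

Δθ = -2.070796 − -1.570796 = -0.500000
ω = Δθ/dt = -0.500000/1.0 = -0.5000
R = −Δy/(cos θ' − cos θ) = -1.5000
v = R·ω = -1.5000·-0.5000 = 0.7500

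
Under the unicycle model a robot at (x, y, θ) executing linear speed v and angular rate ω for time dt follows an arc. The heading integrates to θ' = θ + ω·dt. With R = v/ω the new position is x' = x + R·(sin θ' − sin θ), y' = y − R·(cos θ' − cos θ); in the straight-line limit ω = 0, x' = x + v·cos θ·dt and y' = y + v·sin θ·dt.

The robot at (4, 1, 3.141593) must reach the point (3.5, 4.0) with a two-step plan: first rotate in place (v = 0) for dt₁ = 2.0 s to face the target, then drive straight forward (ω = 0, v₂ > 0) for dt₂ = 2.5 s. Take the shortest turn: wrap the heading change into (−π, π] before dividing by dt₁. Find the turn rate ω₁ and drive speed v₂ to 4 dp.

heading to target = atan2(4−1, 3.5−4) = 1.7359
Δθ = wrap(1.7359 − 3.1416) = -1.4056; ω₁ = Δθ/dt₁ = -0.7028
distance = √((3.5−4)² + (4−1)²) = 3.0414; v₂ = distance/dt₂ = 1.2166

ω₁ = -0.7028, v₂ = 1.2166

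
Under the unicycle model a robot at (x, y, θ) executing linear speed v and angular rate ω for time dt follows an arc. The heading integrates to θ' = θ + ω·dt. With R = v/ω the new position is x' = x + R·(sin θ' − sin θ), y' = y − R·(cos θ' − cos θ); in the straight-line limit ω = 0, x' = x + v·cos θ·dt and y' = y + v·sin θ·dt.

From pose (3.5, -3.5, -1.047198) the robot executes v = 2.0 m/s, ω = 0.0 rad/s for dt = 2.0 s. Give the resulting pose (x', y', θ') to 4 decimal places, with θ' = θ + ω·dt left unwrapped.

θ' = -1.0472 + 0.0·2.0 = -1.0472
ω = 0 → straight: x' = 3.5 + 2.0·cos(-1.0472)·2.0 = 5.5000
y' = -3.5 + 2.0·sin(-1.0472)·2.0 = -6.9641

(5.5000, -6.9641, -1.0472)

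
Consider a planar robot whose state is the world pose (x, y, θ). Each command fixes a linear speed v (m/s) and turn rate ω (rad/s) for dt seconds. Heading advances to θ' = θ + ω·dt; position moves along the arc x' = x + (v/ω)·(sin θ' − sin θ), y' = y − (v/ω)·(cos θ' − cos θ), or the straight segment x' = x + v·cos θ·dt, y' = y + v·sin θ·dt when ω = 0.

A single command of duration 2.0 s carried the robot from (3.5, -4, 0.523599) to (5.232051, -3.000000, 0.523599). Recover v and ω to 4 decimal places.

v = 1.0000, ω = 0.0000

Δθ = 0.523599 − 0.523599 = 0.000000
ω = Δθ/dt = 0.000000/2.0 = 0.0000
ω = 0 → v = (Δx·cos θ + Δy·sin θ)/dt = 1.0000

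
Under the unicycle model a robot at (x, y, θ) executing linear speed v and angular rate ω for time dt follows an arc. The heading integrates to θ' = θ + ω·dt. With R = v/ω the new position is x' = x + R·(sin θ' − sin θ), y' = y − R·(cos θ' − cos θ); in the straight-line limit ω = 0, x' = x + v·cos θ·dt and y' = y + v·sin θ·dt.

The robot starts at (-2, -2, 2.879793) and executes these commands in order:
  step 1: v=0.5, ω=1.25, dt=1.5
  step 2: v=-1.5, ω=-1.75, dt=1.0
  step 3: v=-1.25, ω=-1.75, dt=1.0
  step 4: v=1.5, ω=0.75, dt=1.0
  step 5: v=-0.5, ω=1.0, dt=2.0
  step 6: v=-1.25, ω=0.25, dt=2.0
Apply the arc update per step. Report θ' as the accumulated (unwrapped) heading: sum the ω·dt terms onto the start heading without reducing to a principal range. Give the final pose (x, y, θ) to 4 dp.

(0.8918, 1.1198, 4.5048)

step 1: θ'=4.7548 (R=0.4000) → pose (-2.5032, -2.4033, 4.7548)
step 2: θ'=3.0048 (R=0.8571) → pose (-1.5299, -1.5179, 3.0048)
step 3: θ'=1.2548 (R=0.7143) → pose (-0.9484, -2.4474, 1.2548)
step 4: θ'=2.0048 (R=2.0000) → pose (-1.0348, -0.9849, 2.0048)
step 5: θ'=4.0048 (R=-0.5000) → pose (-0.2012, -1.0997, 4.0048)
step 6: θ'=4.5048 (R=-5.0000) → pose (0.8918, 1.1198, 4.5048)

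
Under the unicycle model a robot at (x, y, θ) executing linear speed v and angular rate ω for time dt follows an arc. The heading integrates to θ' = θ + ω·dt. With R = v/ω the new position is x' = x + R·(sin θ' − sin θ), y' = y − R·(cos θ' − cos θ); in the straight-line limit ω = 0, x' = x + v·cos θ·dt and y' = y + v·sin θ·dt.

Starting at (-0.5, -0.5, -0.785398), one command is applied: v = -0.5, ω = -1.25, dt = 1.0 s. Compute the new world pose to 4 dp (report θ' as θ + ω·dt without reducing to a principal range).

θ' = -0.7854 + -1.25·1.0 = -2.0354
R = v/ω = -0.5/-1.25 = 0.4000
x' = -0.5 + 0.4000·(sin -2.0354 − sin -0.7854) = -0.5748
y' = -0.5 − 0.4000·(cos -2.0354 − cos -0.7854) = -0.0379

(-0.5748, -0.0379, -2.0354)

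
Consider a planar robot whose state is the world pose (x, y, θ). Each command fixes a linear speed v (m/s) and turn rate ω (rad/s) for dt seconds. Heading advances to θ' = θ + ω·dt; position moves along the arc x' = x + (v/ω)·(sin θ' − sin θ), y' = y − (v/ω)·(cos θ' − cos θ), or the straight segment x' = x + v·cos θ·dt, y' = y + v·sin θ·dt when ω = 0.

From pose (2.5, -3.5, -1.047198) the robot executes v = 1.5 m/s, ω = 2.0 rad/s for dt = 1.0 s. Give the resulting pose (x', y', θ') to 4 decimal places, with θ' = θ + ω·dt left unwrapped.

θ' = -1.0472 + 2.0·1.0 = 0.9528
R = v/ω = 1.5/2.0 = 0.7500
x' = 2.5 + 0.7500·(sin 0.9528 − sin -1.0472) = 3.7608
y' = -3.5 − 0.7500·(cos 0.9528 − cos -1.0472) = -3.5596

(3.7608, -3.5596, 0.9528)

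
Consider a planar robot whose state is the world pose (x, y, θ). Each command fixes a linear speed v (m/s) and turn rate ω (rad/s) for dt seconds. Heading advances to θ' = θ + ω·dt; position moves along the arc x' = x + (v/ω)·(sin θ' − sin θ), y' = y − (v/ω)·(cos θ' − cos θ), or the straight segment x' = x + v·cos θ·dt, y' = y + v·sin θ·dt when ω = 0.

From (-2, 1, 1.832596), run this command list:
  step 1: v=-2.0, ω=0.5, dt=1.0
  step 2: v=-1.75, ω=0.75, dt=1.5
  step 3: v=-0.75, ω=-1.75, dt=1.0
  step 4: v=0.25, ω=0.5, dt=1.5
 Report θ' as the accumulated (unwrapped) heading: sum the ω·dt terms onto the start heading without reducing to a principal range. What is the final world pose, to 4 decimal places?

(1.7612, -1.3625, 2.4576)

step 1: θ'=2.3326 (R=-4.0000) → pose (-1.0307, -0.7256, 2.3326)
step 2: θ'=3.4576 (R=-2.3333) → pose (1.3828, -1.3329, 3.4576)
step 3: θ'=1.7076 (R=0.4286) → pose (1.9406, -1.6818, 1.7076)
step 4: θ'=2.4576 (R=0.5000) → pose (1.7612, -1.3625, 2.4576)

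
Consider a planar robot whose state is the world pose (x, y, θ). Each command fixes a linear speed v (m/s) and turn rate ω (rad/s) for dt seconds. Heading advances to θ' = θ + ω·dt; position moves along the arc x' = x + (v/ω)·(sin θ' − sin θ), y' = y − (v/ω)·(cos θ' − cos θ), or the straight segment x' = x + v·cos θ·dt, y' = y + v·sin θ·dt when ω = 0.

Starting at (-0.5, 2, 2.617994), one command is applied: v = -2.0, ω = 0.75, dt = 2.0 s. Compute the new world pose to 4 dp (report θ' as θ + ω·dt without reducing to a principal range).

(3.0426, 2.8160, 4.1180)

θ' = 2.6180 + 0.75·2.0 = 4.1180
R = v/ω = -2.0/0.75 = -2.6667
x' = -0.5 + -2.6667·(sin 4.1180 − sin 2.6180) = 3.0426
y' = 2 − -2.6667·(cos 4.1180 − cos 2.6180) = 2.8160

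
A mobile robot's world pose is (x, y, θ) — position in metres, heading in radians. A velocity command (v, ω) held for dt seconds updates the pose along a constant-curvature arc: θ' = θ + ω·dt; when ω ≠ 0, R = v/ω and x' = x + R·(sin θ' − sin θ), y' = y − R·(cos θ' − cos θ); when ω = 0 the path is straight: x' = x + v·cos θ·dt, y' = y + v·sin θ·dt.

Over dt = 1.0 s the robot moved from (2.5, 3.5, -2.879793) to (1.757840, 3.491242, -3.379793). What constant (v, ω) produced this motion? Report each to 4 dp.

v = 0.7500, ω = -0.5000

Δθ = -3.379793 − -2.879793 = -0.500000
ω = Δθ/dt = -0.500000/1.0 = -0.5000
R = Δx/(sin θ' − sin θ) = -1.5000
v = R·ω = -1.5000·-0.5000 = 0.7500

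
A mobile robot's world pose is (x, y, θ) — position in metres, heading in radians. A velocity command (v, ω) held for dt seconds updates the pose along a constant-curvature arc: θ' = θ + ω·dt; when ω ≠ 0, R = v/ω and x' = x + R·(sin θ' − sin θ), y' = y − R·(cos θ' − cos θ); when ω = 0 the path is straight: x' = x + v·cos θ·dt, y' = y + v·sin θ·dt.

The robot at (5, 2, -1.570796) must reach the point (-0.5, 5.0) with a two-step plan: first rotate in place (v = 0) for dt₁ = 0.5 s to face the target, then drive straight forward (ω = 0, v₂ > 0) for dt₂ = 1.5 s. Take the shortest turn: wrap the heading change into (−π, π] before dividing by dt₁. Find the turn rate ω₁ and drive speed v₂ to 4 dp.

ω₁ = -4.1403, v₂ = 4.1767

heading to target = atan2(5−2, -0.5−5) = 2.6422
Δθ = wrap(2.6422 − -1.5708) = -2.0701; ω₁ = Δθ/dt₁ = -4.1403
distance = √((-0.5−5)² + (5−2)²) = 6.2650; v₂ = distance/dt₂ = 4.1767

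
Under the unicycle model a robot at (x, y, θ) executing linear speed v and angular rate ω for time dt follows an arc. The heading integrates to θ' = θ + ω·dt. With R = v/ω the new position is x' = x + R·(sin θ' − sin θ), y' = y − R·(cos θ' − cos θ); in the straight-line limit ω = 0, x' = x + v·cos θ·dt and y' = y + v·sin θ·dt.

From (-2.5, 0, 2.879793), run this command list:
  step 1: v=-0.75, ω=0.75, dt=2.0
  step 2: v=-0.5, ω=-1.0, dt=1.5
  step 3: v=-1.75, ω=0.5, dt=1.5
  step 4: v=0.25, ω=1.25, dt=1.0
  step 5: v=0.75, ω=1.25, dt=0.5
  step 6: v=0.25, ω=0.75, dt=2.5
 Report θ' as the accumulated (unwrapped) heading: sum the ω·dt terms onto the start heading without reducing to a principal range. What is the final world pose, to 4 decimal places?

(2.4511, 0.7967, 7.3798)

step 1: θ'=4.3798 (R=-1.0000) → pose (-1.2960, 0.6394, 4.3798)
step 2: θ'=2.8798 (R=0.5000) → pose (-0.6940, 0.9591, 2.8798)
step 3: θ'=3.6298 (R=-3.5000) → pose (1.8535, 1.2488, 3.6298)
step 4: θ'=4.8798 (R=0.2000) → pose (1.7501, 1.0388, 4.8798)
step 5: θ'=5.5048 (R=0.6000) → pose (1.9205, 0.7115, 5.5048)
step 6: θ'=7.3798 (R=0.3333) → pose (2.4511, 0.7967, 7.3798)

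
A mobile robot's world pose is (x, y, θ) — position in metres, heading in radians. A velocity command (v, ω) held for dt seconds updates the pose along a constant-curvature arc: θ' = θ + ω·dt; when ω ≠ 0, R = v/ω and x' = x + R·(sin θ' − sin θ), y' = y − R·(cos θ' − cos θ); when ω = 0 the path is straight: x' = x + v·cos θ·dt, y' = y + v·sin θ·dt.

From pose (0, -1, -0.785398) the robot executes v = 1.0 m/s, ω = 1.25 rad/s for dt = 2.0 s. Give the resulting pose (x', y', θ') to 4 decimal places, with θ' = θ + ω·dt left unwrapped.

(1.3574, -0.3197, 1.7146)

θ' = -0.7854 + 1.25·2.0 = 1.7146
R = v/ω = 1.0/1.25 = 0.8000
x' = 0 + 0.8000·(sin 1.7146 − sin -0.7854) = 1.3574
y' = -1 − 0.8000·(cos 1.7146 − cos -0.7854) = -0.3197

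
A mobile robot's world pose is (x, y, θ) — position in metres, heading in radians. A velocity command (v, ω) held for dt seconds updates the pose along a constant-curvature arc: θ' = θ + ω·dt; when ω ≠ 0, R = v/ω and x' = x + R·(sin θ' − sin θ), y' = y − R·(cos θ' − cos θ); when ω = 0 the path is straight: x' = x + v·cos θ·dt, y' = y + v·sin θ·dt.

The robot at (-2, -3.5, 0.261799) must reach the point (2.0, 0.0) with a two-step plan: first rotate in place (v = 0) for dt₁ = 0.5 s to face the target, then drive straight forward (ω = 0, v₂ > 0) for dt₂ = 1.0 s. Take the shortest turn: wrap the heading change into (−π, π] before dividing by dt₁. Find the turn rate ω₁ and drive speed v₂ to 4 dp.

ω₁ = 0.9141, v₂ = 5.3151

heading to target = atan2(0−-3.5, 2−-2) = 0.7188
Δθ = wrap(0.7188 − 0.2618) = 0.4570; ω₁ = Δθ/dt₁ = 0.9141
distance = √((2−-2)² + (0−-3.5)²) = 5.3151; v₂ = distance/dt₂ = 5.3151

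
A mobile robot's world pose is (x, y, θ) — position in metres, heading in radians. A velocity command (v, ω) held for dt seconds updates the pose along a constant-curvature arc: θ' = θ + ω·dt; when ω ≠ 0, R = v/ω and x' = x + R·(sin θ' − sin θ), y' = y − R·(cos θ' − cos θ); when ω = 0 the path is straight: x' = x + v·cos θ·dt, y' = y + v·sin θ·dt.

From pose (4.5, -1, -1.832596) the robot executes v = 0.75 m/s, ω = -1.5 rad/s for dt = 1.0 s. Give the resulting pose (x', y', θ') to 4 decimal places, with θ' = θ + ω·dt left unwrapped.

θ' = -1.8326 + -1.5·1.0 = -3.3326
R = v/ω = 0.75/-1.5 = -0.5000
x' = 4.5 + -0.5000·(sin -3.3326 − sin -1.8326) = 3.9221
y' = -1 − -0.5000·(cos -3.3326 − cos -1.8326) = -1.3615

(3.9221, -1.3615, -3.3326)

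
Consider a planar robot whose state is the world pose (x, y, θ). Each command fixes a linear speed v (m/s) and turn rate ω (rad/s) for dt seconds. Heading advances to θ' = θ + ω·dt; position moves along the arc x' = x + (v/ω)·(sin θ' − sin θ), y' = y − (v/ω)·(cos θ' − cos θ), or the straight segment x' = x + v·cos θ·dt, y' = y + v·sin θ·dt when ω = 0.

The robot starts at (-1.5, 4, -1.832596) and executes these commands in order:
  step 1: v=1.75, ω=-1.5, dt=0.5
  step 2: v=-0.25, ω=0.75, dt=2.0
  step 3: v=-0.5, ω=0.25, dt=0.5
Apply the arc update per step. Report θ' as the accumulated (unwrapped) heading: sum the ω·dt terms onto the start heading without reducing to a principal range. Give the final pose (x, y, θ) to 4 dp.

step 1: θ'=-2.5826 (R=-1.1667) → pose (-2.0082, 3.3129, -2.5826)
step 2: θ'=-1.0826 (R=-0.3333) → pose (-1.8906, 3.7518, -1.0826)
step 3: θ'=-0.9576 (R=-2.0000) → pose (-2.0213, 3.9647, -0.9576)

(-2.0213, 3.9647, -0.9576)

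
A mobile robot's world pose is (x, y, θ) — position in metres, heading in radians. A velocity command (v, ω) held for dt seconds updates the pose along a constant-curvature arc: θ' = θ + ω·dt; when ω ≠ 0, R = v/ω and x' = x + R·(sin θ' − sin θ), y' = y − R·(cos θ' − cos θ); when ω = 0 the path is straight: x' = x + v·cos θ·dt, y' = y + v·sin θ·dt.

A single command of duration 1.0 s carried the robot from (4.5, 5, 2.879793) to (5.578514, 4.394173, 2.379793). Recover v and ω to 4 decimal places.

v = -1.2500, ω = -0.5000

Δθ = 2.379793 − 2.879793 = -0.500000
ω = Δθ/dt = -0.500000/1.0 = -0.5000
R = Δx/(sin θ' − sin θ) = 2.5000
v = R·ω = 2.5000·-0.5000 = -1.2500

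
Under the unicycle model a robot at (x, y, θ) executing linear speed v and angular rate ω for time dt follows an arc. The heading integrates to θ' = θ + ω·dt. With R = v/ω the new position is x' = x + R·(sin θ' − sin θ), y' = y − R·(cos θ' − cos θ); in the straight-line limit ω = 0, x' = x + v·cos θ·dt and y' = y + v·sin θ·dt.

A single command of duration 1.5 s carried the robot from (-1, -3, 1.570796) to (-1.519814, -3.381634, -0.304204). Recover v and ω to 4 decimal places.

v = -0.5000, ω = -1.2500

Δθ = -0.304204 − 1.570796 = -1.875000
ω = Δθ/dt = -1.875000/1.5 = -1.2500
R = Δx/(sin θ' − sin θ) = 0.4000
v = R·ω = 0.4000·-1.2500 = -0.5000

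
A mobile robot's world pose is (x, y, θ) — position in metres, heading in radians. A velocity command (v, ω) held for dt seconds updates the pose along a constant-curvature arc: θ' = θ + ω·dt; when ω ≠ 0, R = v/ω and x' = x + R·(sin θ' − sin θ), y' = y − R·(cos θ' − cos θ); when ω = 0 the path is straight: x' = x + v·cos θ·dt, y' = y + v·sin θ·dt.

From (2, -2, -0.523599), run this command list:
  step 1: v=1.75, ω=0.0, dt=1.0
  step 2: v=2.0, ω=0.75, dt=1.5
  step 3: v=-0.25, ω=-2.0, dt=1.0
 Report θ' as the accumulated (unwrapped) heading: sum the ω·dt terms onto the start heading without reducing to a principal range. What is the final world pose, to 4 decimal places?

(6.1638, -2.6827, -1.3986)

step 1: θ'=-0.5236 (straight) → pose (3.5155, -2.8750, -0.5236)
step 2: θ'=0.6014 (R=2.6667) → pose (6.3577, -2.7644, 0.6014)
step 3: θ'=-1.3986 (R=0.1250) → pose (6.1638, -2.6827, -1.3986)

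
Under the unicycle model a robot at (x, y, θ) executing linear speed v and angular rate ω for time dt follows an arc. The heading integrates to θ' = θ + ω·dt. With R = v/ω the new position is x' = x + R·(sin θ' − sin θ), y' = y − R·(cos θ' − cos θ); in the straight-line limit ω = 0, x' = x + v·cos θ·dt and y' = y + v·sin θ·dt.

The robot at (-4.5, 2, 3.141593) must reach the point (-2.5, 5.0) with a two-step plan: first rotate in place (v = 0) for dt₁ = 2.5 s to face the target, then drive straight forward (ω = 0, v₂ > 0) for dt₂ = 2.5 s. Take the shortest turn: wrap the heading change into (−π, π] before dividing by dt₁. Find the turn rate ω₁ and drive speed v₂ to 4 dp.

heading to target = atan2(5−2, -2.5−-4.5) = 0.9828
Δθ = wrap(0.9828 − 3.1416) = -2.1588; ω₁ = Δθ/dt₁ = -0.8635
distance = √((-2.5−-4.5)² + (5−2)²) = 3.6056; v₂ = distance/dt₂ = 1.4422

ω₁ = -0.8635, v₂ = 1.4422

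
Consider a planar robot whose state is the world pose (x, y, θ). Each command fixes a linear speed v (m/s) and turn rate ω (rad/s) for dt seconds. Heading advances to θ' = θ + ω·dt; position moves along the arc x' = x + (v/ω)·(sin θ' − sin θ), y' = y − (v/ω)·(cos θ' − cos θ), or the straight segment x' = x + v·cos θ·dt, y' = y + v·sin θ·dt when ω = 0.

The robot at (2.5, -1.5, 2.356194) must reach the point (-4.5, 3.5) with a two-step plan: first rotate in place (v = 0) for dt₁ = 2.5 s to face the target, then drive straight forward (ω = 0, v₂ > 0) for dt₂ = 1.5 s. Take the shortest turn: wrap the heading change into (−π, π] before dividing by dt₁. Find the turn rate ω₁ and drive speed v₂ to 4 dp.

ω₁ = 0.0661, v₂ = 5.7349

heading to target = atan2(3.5−-1.5, -4.5−2.5) = 2.5213
Δθ = wrap(2.5213 − 2.3562) = 0.1651; ω₁ = Δθ/dt₁ = 0.0661
distance = √((-4.5−2.5)² + (3.5−-1.5)²) = 8.6023; v₂ = distance/dt₂ = 5.7349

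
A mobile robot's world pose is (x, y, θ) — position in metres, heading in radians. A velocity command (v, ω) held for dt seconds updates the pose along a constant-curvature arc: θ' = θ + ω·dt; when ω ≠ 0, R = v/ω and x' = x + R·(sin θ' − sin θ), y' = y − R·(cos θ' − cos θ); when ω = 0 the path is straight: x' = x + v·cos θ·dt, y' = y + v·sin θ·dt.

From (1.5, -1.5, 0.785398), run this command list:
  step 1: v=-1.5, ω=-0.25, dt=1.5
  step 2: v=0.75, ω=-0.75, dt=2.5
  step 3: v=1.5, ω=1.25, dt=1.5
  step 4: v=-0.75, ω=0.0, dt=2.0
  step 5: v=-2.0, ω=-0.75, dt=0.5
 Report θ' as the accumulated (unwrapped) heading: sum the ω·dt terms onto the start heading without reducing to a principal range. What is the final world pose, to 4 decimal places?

(0.3716, -5.3615, 0.0354)

step 1: θ'=0.4104 (R=6.0000) → pose (-0.3488, -2.7591, 0.4104)
step 2: θ'=-1.4646 (R=-1.0000) → pose (1.0445, -3.5701, -1.4646)
step 3: θ'=0.4104 (R=1.2000) → pose (2.7166, -4.5433, 0.4104)
step 4: θ'=0.4104 (straight) → pose (1.3411, -5.1417, 0.4104)
step 5: θ'=0.0354 (R=2.6667) → pose (0.3716, -5.3615, 0.0354)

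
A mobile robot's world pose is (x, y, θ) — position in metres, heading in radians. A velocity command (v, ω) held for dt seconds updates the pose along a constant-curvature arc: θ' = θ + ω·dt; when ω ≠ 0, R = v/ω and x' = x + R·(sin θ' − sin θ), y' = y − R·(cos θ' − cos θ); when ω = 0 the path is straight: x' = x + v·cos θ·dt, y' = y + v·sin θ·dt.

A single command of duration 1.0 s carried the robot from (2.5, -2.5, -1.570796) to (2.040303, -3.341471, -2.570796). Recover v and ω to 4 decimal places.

v = 1.0000, ω = -1.0000

Δθ = -2.570796 − -1.570796 = -1.000000
ω = Δθ/dt = -1.000000/1.0 = -1.0000
R = −Δy/(cos θ' − cos θ) = -1.0000
v = R·ω = -1.0000·-1.0000 = 1.0000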